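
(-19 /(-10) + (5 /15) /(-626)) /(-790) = -4459 /1854525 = -0.00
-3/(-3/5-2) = 15/13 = 1.15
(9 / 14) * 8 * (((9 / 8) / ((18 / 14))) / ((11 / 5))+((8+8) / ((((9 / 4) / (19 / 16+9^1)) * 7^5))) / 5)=26528401 / 12941390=2.05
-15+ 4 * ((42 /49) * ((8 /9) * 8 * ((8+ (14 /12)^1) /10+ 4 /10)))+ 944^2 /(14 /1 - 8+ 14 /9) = 631684219 /5355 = 117961.57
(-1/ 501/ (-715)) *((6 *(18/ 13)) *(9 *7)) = 0.00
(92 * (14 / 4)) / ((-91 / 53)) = -2438 / 13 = -187.54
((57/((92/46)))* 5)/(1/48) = 6840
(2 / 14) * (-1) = -1 / 7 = -0.14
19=19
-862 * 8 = -6896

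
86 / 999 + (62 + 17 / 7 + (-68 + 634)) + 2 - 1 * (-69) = 701.51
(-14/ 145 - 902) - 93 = -144289/ 145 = -995.10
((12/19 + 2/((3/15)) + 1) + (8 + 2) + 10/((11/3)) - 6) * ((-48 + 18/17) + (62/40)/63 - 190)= -6490609087/1492260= -4349.52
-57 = -57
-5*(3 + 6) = -45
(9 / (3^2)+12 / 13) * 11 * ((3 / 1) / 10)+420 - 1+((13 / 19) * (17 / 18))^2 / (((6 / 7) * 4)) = 15526503043 / 36492768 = 425.47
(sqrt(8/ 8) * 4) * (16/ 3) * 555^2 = 6571200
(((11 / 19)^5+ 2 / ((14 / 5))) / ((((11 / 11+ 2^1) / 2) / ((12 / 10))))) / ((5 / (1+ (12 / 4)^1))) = 216125632 / 433317325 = 0.50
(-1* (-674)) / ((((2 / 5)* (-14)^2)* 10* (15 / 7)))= 337 / 840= 0.40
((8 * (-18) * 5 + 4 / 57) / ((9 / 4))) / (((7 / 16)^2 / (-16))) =672333824 / 25137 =26746.78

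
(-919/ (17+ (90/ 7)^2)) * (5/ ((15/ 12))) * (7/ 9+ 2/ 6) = -1801240/ 80397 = -22.40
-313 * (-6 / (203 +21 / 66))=13772 / 1491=9.24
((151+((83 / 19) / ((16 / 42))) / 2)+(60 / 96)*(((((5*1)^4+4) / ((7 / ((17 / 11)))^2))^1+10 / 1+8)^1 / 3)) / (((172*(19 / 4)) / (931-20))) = 822006923449 / 4417721616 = 186.07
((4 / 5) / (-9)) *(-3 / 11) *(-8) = -32 / 165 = -0.19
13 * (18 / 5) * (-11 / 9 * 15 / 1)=-858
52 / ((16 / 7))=91 / 4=22.75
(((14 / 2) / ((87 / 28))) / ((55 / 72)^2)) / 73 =338688 / 6403925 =0.05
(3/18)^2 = 1/36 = 0.03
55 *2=110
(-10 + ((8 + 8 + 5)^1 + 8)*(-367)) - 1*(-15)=-10638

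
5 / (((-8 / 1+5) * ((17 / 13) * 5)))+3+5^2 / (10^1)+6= 1147 / 102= 11.25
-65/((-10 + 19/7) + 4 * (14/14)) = 455/23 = 19.78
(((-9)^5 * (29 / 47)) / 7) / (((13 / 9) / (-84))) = 184941468 / 611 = 302686.53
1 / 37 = 0.03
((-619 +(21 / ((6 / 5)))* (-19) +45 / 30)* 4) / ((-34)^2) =-950 / 289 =-3.29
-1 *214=-214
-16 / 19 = -0.84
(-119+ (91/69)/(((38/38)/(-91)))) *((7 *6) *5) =-1154440/23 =-50193.04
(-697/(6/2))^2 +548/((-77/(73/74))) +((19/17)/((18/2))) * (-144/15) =53970.56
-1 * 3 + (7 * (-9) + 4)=-62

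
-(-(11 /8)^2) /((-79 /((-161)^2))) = -3136441 /5056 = -620.34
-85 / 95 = -0.89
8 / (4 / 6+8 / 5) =60 / 17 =3.53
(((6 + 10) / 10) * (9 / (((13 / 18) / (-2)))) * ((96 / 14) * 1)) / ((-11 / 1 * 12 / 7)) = 10368 / 715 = 14.50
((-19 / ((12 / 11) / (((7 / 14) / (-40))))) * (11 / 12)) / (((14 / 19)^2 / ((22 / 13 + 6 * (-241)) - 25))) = -5284221613 / 9784320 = -540.07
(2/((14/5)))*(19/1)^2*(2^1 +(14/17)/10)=63897/119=536.95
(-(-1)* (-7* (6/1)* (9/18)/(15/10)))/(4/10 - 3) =70/13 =5.38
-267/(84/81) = -7209/28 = -257.46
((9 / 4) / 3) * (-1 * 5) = -15 / 4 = -3.75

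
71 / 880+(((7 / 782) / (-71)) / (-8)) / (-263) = 32398798 / 401562865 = 0.08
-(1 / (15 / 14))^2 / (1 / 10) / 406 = -28 / 1305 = -0.02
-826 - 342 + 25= -1143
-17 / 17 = -1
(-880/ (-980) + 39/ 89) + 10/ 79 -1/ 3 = 1167310/ 1033557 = 1.13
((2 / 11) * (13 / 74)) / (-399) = -13 / 162393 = -0.00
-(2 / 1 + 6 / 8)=-11 / 4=-2.75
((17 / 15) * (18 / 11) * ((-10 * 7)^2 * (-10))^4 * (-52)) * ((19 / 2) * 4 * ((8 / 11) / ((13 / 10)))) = -1430039595264000000000000 / 121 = -11818509051768595041322.31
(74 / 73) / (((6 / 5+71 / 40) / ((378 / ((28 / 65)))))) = 2597400 / 8687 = 299.00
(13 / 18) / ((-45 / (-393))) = 1703 / 270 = 6.31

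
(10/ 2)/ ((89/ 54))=270/ 89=3.03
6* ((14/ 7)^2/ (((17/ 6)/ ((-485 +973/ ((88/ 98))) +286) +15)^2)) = 327206356056/ 3068869808761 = 0.11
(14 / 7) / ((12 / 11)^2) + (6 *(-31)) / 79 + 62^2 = 21860839 / 5688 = 3843.33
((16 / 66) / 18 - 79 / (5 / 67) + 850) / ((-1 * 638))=309751 / 947430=0.33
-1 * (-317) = 317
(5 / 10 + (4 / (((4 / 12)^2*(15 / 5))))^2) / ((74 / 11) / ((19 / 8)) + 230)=60401 / 97324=0.62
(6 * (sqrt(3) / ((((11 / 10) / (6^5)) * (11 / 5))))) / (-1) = -2332800 * sqrt(3) / 121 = -33392.79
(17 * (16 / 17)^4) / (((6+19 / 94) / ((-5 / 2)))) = -15400960 / 2864279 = -5.38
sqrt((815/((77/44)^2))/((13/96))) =16 * sqrt(63570)/91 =44.33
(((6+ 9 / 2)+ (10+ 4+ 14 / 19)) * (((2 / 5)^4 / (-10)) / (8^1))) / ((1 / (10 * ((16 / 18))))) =-7672 / 106875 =-0.07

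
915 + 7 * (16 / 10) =4631 / 5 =926.20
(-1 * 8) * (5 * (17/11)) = -680/11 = -61.82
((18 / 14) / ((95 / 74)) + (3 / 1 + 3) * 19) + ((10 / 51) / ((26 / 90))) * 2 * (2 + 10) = 19295196 / 146965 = 131.29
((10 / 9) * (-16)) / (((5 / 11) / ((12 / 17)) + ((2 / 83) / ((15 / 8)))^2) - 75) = 1212464000 / 5071153861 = 0.24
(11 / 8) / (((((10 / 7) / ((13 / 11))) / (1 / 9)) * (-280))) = -13 / 28800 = -0.00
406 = 406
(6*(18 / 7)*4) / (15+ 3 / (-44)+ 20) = 19008 / 10759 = 1.77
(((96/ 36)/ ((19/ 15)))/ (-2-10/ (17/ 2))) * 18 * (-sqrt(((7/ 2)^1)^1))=340 * sqrt(14)/ 57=22.32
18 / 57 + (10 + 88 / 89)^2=18220722 / 150499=121.07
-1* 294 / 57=-98 / 19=-5.16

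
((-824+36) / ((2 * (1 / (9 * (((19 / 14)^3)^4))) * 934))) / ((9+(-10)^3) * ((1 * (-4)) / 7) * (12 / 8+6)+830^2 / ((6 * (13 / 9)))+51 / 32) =-17004898523185314963 / 9607133630295921378176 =-0.00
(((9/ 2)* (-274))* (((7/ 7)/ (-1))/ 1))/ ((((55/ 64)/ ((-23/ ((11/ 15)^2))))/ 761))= -62153853120/ 1331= -46697109.78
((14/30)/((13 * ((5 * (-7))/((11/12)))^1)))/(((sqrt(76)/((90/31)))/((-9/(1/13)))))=99 * sqrt(19)/11780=0.04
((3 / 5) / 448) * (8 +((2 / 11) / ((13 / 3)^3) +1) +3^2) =65259 / 2706704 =0.02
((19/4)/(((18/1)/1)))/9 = 0.03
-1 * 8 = -8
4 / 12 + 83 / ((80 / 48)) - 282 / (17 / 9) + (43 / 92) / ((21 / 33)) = -16163569 / 164220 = -98.43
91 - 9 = 82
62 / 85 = 0.73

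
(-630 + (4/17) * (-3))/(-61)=10722/1037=10.34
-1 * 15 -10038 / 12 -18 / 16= -6821 / 8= -852.62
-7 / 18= -0.39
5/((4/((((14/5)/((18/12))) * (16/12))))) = 3.11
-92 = -92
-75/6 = -25/2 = -12.50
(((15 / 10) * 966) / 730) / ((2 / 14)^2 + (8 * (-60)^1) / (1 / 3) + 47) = -7889 / 5536320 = -0.00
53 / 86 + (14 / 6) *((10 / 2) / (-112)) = 0.51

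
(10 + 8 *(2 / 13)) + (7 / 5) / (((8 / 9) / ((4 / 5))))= 8119 / 650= 12.49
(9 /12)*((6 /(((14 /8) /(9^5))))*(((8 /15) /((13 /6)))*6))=102036672 /455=224256.42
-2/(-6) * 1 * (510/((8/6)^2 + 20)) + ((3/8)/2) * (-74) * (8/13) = -933/1274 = -0.73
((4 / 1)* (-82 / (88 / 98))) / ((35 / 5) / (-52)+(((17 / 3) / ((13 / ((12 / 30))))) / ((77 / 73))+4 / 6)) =-7312760 / 13961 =-523.80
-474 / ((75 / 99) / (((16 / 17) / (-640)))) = 7821 / 8500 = 0.92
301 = 301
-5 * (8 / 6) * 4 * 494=-39520 / 3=-13173.33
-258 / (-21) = 86 / 7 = 12.29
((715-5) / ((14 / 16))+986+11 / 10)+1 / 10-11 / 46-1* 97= 2739237 / 1610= 1701.39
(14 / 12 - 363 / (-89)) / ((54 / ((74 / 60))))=103637 / 865080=0.12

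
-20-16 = -36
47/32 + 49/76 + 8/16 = 1589/608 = 2.61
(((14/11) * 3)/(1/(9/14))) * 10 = 270/11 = 24.55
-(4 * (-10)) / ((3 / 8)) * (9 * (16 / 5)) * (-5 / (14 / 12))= -92160 / 7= -13165.71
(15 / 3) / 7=5 / 7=0.71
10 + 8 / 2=14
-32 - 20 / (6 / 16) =-256 / 3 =-85.33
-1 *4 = -4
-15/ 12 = -5/ 4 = -1.25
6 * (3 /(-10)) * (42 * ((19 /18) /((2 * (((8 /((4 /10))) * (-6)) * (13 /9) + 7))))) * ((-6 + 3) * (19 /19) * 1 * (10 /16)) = -3591 /7984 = -0.45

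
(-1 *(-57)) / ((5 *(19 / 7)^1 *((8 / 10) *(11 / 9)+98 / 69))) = 4347 / 2482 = 1.75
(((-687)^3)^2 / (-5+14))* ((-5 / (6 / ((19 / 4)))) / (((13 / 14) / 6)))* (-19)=147595514468878705635 / 26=5676750556495334832.12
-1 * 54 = -54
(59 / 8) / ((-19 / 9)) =-531 / 152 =-3.49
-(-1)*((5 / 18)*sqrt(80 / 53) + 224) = 10*sqrt(265) / 477 + 224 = 224.34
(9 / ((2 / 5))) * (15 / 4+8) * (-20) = -10575 / 2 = -5287.50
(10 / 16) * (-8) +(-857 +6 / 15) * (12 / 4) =-2574.80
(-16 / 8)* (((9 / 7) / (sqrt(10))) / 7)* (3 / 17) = -27* sqrt(10) / 4165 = -0.02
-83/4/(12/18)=-249/8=-31.12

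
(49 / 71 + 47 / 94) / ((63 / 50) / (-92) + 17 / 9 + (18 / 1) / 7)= 24488100 / 91492801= 0.27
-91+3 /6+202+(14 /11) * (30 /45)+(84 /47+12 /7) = 2515567 /21714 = 115.85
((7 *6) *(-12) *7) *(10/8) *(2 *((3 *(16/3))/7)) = -20160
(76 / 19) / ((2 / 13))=26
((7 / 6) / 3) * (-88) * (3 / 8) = -77 / 6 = -12.83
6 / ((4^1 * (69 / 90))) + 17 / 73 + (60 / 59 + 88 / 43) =5.25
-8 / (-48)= 1 / 6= 0.17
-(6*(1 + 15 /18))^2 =-121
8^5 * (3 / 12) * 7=57344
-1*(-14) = 14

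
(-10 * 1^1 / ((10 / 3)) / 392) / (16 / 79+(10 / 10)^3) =-237 / 37240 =-0.01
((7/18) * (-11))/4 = -77/72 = -1.07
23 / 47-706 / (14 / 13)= -215522 / 329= -655.08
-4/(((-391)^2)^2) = -0.00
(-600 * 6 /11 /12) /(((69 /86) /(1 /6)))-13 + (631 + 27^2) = 1018073 /759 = 1341.33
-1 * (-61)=61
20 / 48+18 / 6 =41 / 12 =3.42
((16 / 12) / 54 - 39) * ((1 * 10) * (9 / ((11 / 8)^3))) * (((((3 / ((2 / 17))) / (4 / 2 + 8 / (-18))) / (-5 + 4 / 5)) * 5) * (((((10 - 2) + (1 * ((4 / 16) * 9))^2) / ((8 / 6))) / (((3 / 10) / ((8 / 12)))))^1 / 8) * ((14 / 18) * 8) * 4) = 529720000 / 297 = 1783569.02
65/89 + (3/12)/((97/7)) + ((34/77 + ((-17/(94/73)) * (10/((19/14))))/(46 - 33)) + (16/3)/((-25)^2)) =-363731122682659/57877337017500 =-6.28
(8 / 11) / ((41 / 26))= 208 / 451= 0.46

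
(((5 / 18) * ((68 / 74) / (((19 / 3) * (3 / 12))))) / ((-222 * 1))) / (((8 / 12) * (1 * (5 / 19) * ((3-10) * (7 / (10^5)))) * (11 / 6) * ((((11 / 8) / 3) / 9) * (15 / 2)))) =97920000 / 8116801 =12.06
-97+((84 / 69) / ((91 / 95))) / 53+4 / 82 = -96.93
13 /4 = 3.25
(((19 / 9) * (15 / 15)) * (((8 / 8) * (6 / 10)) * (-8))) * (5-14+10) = -152 / 15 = -10.13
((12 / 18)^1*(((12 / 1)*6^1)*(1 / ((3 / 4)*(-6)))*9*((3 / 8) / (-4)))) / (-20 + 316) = 9 / 296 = 0.03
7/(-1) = -7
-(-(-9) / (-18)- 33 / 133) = 199 / 266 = 0.75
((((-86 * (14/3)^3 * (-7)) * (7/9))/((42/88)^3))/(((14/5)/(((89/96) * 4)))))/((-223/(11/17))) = -125509679680/74618253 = -1682.02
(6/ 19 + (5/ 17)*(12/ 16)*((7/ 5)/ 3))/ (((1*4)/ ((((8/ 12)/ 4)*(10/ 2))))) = 2705/ 31008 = 0.09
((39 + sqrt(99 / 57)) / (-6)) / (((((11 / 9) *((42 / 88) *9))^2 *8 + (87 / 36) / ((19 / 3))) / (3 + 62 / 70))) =-67184 / 587545 - 272 *sqrt(627) / 1762635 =-0.12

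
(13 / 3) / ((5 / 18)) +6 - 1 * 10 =58 / 5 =11.60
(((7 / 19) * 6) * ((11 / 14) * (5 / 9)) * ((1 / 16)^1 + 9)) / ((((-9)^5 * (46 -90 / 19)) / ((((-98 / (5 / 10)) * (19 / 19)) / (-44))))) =-725 / 45349632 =-0.00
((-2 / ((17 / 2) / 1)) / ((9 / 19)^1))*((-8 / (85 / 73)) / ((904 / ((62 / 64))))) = 0.00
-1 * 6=-6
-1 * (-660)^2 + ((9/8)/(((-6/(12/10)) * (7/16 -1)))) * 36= -2177928/5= -435585.60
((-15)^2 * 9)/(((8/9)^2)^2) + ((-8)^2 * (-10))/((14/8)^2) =609072185/200704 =3034.68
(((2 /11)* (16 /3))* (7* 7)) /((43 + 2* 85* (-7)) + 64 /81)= -42336 /1021273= -0.04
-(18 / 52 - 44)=1135 / 26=43.65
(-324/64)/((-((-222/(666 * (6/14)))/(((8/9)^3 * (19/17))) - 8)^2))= 479084544/7649776369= 0.06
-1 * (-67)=67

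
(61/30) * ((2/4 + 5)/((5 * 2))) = 671/600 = 1.12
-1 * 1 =-1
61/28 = 2.18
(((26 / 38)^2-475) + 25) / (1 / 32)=-5192992 / 361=-14385.02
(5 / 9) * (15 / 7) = 25 / 21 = 1.19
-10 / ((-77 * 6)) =5 / 231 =0.02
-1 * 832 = -832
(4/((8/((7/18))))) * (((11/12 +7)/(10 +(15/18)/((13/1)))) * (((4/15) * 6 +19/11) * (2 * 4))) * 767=80894723/25905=3122.75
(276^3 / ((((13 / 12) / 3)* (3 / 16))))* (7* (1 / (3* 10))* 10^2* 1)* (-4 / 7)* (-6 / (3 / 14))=1507041607680 / 13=115926277513.85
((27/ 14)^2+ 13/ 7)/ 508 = 1093/ 99568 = 0.01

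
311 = 311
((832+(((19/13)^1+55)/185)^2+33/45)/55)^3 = 2267460691632156200663724857/653076808022401927734375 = 3471.97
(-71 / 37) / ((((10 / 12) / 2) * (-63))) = 284 / 3885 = 0.07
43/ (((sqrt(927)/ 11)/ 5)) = 2365 * sqrt(103)/ 309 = 77.68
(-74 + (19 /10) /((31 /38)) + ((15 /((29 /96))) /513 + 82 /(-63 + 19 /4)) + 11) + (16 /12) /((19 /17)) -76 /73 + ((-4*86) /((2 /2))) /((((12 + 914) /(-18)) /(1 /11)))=-1358830763257604 /22195095041955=-61.22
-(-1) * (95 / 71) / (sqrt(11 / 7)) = 95 * sqrt(77) / 781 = 1.07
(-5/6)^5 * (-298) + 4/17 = 7931177/66096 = 119.99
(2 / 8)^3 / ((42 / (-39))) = -13 / 896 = -0.01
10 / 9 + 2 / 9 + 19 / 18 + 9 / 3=97 / 18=5.39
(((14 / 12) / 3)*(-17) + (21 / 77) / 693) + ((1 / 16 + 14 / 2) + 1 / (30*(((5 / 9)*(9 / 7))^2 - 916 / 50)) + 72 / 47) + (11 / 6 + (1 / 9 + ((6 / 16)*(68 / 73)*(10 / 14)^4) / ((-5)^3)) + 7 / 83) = 347411341338448543 / 86638836187385328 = 4.01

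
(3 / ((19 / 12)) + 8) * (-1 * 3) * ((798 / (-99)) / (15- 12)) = 2632 / 33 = 79.76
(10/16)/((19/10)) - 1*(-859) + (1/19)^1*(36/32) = 130627/152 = 859.39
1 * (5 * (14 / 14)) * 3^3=135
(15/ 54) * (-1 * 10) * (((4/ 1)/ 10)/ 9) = -10/ 81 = -0.12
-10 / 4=-5 / 2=-2.50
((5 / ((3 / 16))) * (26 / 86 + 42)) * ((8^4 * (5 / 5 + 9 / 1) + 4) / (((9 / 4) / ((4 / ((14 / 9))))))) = 6812664320 / 129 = 52811351.32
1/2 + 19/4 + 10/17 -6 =-0.16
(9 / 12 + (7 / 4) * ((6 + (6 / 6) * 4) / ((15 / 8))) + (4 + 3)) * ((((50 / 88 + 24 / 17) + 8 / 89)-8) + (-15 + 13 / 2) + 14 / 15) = -552584347 / 2396592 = -230.57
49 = 49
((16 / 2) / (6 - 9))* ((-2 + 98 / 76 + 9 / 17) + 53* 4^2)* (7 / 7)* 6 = -4381528 / 323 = -13565.10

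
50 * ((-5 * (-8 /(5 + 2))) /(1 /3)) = 6000 /7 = 857.14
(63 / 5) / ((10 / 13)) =819 / 50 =16.38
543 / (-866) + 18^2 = 280041 / 866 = 323.37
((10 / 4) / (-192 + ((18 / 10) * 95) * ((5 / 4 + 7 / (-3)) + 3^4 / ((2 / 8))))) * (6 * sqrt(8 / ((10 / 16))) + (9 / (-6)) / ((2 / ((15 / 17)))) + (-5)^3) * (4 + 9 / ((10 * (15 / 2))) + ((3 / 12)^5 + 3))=-311545573 / 7663245312 + 182297 * sqrt(5) / 58695200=-0.03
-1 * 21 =-21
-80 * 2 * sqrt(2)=-160 * sqrt(2)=-226.27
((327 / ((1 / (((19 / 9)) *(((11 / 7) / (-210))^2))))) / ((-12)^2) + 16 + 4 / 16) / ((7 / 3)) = 15169768591 / 2178187200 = 6.96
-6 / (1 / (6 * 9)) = -324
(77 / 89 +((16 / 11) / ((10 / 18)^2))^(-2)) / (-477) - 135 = -9626275697537 / 71304738048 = -135.00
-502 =-502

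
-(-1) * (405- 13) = 392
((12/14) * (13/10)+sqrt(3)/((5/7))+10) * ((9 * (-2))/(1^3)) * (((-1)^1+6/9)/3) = 14 * sqrt(3)/5+778/35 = 27.08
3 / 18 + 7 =43 / 6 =7.17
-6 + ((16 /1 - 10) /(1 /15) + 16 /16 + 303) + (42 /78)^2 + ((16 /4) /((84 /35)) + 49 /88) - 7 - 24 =16040051 /44616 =359.51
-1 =-1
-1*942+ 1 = -941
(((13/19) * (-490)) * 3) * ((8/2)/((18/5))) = -63700/57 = -1117.54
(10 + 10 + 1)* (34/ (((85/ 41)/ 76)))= 130872/ 5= 26174.40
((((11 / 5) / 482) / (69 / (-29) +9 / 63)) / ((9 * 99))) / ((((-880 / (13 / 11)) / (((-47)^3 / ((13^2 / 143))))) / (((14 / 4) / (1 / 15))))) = -147532483 / 10398706560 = -0.01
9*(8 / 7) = 72 / 7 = 10.29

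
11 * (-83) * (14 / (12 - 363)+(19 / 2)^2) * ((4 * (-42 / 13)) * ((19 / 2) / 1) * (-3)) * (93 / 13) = -476767289845 / 2197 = -217008324.92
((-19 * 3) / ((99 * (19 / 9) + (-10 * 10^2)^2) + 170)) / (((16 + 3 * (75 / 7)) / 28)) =-11172 / 337127723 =-0.00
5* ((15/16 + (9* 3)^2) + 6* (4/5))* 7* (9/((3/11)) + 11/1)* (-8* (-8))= 72415728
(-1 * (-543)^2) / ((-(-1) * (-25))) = 294849 / 25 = 11793.96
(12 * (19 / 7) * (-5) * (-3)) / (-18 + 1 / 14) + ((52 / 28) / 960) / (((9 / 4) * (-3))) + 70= 486709537 / 11385360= 42.75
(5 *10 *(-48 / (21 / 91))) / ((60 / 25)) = -13000 / 3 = -4333.33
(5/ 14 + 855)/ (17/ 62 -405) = -371225/ 175651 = -2.11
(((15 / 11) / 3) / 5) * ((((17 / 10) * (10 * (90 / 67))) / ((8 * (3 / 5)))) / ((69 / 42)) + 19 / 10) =36952 / 84755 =0.44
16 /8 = 2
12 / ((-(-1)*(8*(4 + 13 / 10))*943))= 15 / 49979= 0.00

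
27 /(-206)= -0.13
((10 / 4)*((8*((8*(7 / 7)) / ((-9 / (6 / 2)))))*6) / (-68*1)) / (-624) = -5 / 663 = -0.01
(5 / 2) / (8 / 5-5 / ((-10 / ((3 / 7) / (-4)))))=700 / 433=1.62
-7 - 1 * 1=-8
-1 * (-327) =327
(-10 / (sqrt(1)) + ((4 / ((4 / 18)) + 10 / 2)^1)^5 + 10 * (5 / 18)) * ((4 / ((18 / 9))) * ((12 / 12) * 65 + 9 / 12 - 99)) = -3852146963 / 9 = -428016329.22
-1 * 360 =-360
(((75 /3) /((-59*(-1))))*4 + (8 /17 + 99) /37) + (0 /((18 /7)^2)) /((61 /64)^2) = 162669 /37111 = 4.38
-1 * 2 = -2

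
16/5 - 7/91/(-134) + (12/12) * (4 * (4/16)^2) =60109/17420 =3.45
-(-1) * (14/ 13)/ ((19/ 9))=126/ 247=0.51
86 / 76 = 43 / 38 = 1.13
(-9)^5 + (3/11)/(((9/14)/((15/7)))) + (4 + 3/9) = -1948444/33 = -59043.76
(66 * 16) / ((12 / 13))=1144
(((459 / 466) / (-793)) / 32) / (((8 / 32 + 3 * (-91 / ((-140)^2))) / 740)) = -14860125 / 122132309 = -0.12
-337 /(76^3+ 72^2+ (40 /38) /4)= -6403 /8439045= -0.00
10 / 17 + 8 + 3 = 11.59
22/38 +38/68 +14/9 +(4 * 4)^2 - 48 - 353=-827371/5814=-142.31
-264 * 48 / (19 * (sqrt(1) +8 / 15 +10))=-190080 / 3287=-57.83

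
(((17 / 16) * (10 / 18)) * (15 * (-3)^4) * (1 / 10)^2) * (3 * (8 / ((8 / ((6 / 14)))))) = 4131 / 448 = 9.22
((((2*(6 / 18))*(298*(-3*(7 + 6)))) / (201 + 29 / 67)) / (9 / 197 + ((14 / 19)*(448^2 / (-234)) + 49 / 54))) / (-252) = -0.00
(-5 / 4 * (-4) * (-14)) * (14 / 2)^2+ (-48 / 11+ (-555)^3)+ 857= -1880520976 / 11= -170956452.36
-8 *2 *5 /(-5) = 16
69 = 69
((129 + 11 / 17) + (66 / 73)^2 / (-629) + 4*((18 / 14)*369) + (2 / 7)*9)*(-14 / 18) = -47629473734 / 30167469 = -1578.84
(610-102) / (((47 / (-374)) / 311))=-59087512 / 47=-1257181.11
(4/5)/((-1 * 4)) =-1/5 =-0.20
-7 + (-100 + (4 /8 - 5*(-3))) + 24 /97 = -17703 /194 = -91.25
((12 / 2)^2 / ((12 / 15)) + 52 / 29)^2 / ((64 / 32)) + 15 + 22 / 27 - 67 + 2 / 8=94811905 / 90828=1043.86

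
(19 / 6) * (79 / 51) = 1501 / 306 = 4.91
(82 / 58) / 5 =41 / 145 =0.28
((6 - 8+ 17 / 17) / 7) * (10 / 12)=-5 / 42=-0.12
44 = 44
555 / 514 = 1.08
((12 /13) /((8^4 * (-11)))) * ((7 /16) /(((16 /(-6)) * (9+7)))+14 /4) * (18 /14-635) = 0.05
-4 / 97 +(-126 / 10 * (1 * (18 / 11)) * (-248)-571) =24232999 / 5335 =4542.27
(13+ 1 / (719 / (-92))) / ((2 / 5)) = 46275 / 1438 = 32.18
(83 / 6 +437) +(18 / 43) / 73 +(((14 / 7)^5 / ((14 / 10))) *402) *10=12173466521 / 131838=92336.55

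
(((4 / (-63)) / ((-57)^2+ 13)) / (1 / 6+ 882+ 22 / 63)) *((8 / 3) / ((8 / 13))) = -52 / 544086921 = -0.00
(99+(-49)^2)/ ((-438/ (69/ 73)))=-28750/ 5329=-5.40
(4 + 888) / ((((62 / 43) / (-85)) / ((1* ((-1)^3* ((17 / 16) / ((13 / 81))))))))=1122344505 / 3224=348121.74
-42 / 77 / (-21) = 2 / 77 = 0.03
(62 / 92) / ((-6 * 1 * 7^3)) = -31 / 94668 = -0.00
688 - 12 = 676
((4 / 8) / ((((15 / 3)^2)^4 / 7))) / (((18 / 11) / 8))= 154 / 3515625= 0.00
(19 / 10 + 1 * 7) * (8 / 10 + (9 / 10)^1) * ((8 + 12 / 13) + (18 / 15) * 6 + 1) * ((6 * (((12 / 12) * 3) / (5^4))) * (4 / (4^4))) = 15155721 / 130000000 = 0.12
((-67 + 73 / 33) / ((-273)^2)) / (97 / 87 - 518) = 62002 / 36866440611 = 0.00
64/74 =32/37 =0.86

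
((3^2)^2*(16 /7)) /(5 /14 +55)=2592 /775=3.34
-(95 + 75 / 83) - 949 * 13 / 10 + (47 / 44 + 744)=-10673617 / 18260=-584.54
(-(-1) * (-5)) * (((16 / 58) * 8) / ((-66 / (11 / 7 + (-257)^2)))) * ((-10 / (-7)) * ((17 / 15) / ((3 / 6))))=1676803840 / 46893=35758.08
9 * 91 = 819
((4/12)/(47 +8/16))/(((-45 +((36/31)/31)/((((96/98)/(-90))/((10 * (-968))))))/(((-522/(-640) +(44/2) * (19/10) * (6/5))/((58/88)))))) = 287393777/17617318605000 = 0.00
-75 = -75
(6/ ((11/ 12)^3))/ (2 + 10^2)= 1728/ 22627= 0.08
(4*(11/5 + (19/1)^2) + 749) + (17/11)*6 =121609/55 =2211.07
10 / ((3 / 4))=13.33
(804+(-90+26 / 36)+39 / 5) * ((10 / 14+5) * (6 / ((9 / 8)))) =4161728 / 189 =22019.72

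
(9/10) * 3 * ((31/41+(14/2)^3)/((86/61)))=11606409/17630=658.33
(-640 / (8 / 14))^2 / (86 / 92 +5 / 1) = 8243200 / 39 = 211364.10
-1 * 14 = -14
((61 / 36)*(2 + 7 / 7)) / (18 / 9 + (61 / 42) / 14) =2.42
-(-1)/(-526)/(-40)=1/21040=0.00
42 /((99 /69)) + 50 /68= 11223 /374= 30.01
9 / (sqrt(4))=9 / 2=4.50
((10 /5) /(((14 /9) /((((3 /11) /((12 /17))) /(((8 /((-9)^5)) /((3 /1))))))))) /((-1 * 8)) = 27103491 /19712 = 1374.97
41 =41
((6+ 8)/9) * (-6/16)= -7/12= -0.58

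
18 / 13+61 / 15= 1063 / 195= 5.45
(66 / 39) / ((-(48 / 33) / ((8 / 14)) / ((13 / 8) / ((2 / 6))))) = -363 / 112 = -3.24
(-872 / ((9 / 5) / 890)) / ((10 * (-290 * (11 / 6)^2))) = 155216 / 3509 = 44.23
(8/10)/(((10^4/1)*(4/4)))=1/12500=0.00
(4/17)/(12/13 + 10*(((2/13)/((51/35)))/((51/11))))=1989/9728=0.20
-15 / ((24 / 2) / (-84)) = 105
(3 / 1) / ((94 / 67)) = 201 / 94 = 2.14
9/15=0.60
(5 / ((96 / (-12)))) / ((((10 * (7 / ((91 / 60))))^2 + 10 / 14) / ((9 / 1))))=-10647 / 4033352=-0.00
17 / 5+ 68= 357 / 5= 71.40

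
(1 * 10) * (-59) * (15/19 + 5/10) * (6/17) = -86730/323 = -268.51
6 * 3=18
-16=-16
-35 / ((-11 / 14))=490 / 11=44.55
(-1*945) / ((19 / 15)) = -14175 / 19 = -746.05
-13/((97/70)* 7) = -130/97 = -1.34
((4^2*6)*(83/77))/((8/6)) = 5976/77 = 77.61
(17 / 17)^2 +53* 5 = 266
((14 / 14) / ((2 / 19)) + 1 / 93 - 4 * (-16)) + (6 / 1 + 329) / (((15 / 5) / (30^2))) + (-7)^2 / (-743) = 13899048925 / 138198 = 100573.44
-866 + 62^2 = 2978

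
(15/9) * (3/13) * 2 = 10/13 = 0.77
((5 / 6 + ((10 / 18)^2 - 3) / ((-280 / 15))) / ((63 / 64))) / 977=11824 / 11633139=0.00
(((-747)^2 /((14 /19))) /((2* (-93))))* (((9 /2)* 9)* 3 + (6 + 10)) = -971865675 /1736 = -559830.46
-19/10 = -1.90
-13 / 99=-0.13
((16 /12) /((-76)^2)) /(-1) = -1 /4332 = -0.00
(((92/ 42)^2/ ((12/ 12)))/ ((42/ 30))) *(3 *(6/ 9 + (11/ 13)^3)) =88734460/ 6782139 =13.08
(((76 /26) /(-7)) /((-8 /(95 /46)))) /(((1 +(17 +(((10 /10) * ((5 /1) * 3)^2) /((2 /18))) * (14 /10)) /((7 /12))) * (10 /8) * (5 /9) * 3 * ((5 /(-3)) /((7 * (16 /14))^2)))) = -103968 /255876725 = -0.00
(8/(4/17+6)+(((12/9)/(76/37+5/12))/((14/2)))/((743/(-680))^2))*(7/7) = 302772792828/224676766363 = 1.35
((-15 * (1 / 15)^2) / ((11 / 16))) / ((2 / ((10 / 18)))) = -8 / 297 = -0.03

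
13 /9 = 1.44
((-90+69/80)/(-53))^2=50851161/17977600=2.83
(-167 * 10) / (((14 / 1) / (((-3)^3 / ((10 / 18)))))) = 40581 / 7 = 5797.29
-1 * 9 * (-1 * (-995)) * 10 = -89550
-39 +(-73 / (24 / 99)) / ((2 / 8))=-2487 / 2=-1243.50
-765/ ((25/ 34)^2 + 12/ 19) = -16802460/ 25747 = -652.60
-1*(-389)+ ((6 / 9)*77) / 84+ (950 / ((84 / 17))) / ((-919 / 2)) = 45066179 / 115794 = 389.19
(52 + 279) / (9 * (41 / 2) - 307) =-662 / 245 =-2.70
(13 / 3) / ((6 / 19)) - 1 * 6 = 139 / 18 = 7.72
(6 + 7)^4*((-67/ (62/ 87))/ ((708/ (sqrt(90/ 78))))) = -4268771*sqrt(195)/ 14632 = -4073.96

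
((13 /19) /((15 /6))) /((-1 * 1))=-26 /95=-0.27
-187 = -187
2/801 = 0.00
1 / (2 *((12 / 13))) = 13 / 24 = 0.54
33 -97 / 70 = 31.61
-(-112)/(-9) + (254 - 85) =1409/9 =156.56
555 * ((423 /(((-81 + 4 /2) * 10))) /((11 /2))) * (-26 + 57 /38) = 1323.76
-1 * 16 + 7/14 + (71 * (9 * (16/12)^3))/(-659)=-70375/3954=-17.80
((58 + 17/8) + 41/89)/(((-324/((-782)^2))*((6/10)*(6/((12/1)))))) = -381168.66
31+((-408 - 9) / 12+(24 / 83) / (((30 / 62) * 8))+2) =-2781 / 1660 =-1.68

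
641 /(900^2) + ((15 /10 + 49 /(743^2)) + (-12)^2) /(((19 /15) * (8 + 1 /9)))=8783830377523283 /620210490030000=14.16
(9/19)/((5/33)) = 297/95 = 3.13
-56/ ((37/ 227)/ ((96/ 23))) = -1220352/ 851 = -1434.02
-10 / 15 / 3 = -2 / 9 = -0.22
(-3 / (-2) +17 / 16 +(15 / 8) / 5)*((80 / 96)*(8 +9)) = 3995 / 96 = 41.61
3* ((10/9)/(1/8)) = 80/3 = 26.67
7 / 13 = 0.54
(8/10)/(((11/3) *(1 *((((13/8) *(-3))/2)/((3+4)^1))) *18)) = -224/6435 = -0.03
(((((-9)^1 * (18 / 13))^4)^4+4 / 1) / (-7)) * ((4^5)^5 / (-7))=253361146651893113821419140950755245077036552683520 / 32605413849975812209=7770523871209230660594006000000.00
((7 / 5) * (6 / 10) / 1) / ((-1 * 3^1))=-7 / 25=-0.28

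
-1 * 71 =-71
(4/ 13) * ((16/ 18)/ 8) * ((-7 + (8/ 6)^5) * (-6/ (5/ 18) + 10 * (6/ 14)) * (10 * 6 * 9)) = 2188064/ 2457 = 890.54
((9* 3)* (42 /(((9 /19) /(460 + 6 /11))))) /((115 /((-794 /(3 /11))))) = -27911986.02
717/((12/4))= 239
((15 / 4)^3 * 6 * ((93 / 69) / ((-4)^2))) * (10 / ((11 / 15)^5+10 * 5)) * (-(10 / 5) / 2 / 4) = -1191744140625 / 898033073152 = -1.33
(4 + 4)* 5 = 40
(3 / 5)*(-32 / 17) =-96 / 85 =-1.13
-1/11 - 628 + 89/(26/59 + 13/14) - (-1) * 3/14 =-562.88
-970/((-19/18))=17460/19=918.95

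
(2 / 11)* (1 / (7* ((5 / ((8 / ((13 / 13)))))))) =16 / 385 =0.04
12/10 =6/5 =1.20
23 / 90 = 0.26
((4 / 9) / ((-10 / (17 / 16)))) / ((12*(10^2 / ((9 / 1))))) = -17 / 48000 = -0.00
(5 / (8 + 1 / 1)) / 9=5 / 81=0.06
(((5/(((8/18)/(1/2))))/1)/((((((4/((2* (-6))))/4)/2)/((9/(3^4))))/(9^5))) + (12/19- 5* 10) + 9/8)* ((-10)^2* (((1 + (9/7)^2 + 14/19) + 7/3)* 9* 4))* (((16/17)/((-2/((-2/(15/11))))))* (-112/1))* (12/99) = 22038581884979200/128877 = 171004771099.41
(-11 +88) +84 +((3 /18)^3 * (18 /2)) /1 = 3865 /24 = 161.04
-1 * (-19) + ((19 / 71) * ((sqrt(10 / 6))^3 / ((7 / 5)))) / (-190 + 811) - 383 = -364 + 475 * sqrt(15) / 2777733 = -364.00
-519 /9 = -57.67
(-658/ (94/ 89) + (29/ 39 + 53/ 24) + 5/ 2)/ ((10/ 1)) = -12845/ 208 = -61.75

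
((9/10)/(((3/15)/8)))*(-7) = -252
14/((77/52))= 104/11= 9.45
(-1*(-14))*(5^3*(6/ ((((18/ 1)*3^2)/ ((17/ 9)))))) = 29750/ 243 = 122.43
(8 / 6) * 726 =968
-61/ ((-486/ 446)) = 13603/ 243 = 55.98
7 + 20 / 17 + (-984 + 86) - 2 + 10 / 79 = -1197549 / 1343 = -891.70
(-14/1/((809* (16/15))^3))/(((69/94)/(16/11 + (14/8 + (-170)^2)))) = -470703137625/548688722481152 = -0.00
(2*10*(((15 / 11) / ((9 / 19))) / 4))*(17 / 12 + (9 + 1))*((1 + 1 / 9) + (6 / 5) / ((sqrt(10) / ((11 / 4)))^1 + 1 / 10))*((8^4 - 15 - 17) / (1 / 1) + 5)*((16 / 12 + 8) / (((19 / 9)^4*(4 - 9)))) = -758582042400*sqrt(10) / 36304687 - 25588447310790 / 399351557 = -130150.40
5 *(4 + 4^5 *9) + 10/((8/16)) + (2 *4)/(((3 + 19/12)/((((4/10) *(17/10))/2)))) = 63415816/1375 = 46120.59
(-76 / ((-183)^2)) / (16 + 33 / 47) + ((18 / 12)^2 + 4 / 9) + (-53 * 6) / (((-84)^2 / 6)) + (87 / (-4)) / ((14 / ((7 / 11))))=54232688987 / 37785861960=1.44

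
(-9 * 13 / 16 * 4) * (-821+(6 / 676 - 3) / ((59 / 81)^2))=8753433381 / 362024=24179.15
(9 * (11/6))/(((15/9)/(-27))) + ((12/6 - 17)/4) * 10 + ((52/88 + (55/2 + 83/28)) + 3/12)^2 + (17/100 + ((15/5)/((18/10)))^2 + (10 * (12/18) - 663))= 58242641/2668050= 21.83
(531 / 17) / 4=531 / 68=7.81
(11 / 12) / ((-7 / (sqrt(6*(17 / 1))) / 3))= -11*sqrt(102) / 28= -3.97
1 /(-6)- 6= -37 /6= -6.17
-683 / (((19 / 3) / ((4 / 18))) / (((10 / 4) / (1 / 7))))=-23905 / 57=-419.39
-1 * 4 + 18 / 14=-19 / 7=-2.71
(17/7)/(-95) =-17/665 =-0.03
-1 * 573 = -573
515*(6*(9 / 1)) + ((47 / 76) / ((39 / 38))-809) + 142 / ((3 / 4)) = 2120893 / 78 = 27190.94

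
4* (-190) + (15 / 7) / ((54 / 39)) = -31855 / 42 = -758.45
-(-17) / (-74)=-17 / 74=-0.23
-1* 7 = -7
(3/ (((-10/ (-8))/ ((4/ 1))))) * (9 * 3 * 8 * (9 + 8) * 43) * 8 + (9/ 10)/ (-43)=1042871499/ 86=12126412.78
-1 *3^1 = -3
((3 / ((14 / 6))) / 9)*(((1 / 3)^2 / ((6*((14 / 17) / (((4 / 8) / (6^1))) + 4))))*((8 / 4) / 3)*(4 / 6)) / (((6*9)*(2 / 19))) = 323 / 21677544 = 0.00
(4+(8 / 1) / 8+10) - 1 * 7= 8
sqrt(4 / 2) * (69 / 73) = 69 * sqrt(2) / 73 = 1.34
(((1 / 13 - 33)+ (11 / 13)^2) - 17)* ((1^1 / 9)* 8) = -7392 / 169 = -43.74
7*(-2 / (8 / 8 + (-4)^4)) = -14 / 257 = -0.05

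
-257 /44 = -5.84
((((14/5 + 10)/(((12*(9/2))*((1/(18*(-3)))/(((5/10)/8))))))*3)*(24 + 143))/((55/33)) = -6012/25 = -240.48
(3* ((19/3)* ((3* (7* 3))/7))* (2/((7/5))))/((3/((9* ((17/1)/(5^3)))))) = 17442/175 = 99.67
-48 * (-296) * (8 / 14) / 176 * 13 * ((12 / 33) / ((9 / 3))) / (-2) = -30784 / 847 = -36.34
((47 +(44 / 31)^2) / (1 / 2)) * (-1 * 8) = -753648 / 961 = -784.23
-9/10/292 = -9/2920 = -0.00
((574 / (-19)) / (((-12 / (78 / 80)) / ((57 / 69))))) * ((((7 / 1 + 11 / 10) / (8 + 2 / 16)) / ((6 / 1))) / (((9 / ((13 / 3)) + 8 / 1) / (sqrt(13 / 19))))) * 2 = 100737 * sqrt(247) / 28623500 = 0.06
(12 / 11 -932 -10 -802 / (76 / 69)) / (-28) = 697659 / 11704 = 59.61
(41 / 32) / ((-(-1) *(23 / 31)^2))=2.33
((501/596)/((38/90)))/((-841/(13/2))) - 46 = -876453613/19046968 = -46.02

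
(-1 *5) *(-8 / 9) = 40 / 9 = 4.44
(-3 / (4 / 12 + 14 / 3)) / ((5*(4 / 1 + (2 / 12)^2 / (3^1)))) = -0.03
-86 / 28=-43 / 14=-3.07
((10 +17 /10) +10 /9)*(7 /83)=8071 /7470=1.08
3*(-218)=-654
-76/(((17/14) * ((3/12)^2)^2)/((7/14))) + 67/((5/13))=-666153/85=-7837.09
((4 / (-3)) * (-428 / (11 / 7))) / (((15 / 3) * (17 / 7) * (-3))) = -83888 / 8415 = -9.97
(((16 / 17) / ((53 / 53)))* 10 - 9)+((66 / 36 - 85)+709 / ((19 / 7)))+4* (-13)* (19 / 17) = 233215 / 1938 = 120.34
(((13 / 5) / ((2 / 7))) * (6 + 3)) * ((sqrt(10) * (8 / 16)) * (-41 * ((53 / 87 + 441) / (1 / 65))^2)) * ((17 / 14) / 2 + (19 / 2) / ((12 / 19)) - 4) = -81314778257006125 * sqrt(10) / 5046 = -50959157099420.52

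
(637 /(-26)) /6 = -49 /12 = -4.08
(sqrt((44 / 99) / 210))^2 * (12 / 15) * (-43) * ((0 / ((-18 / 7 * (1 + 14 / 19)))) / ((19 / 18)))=0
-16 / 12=-4 / 3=-1.33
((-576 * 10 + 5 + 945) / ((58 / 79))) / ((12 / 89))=-16909555 / 348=-48590.68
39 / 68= 0.57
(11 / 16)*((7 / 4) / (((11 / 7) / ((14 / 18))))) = 0.60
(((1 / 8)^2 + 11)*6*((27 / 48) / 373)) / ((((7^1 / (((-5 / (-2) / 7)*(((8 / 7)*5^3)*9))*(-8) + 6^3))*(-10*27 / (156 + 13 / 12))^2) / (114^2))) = -28371329771395 / 131009536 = -216559.27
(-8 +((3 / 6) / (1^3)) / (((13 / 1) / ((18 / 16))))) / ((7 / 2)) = -1655 / 728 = -2.27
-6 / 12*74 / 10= -37 / 10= -3.70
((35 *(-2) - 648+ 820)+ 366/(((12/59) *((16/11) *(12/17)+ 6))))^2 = 885610862761/6906384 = 128230.76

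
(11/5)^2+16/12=463/75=6.17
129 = 129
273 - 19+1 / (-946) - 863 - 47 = -620577 / 946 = -656.00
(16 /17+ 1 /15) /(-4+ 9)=257 /1275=0.20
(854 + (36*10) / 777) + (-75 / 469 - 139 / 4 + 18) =58136257 / 69412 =837.55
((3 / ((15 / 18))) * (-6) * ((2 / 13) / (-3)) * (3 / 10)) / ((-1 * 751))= -108 / 244075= -0.00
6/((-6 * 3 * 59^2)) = -1/10443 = -0.00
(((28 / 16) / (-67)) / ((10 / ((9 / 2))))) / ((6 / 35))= -147 / 2144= -0.07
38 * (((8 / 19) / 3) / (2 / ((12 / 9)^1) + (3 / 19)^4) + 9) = 405464522 / 1173375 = 345.55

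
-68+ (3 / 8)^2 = -4343 / 64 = -67.86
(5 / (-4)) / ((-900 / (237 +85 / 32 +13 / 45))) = 345521 / 1036800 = 0.33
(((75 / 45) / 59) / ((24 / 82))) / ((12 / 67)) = 13735 / 25488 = 0.54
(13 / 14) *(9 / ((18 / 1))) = 13 / 28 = 0.46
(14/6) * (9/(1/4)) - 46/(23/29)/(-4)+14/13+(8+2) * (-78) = -17691/26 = -680.42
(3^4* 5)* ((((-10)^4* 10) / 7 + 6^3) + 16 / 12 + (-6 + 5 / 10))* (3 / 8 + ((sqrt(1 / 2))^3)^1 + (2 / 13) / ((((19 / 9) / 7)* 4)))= 82201095* sqrt(2) / 56 + 81625687335 / 27664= 5026501.58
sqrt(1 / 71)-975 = -975 + sqrt(71) / 71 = -974.88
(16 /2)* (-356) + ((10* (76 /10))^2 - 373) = 2555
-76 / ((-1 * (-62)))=-38 / 31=-1.23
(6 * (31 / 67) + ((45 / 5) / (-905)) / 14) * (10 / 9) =785339 / 254667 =3.08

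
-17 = -17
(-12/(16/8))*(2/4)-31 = -34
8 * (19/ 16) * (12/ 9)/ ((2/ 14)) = 266/ 3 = 88.67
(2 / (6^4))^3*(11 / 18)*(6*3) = 11 / 272097792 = 0.00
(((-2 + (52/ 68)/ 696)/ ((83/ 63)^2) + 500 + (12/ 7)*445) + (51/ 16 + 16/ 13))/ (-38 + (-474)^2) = 6260955865695/ 1110830262689056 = 0.01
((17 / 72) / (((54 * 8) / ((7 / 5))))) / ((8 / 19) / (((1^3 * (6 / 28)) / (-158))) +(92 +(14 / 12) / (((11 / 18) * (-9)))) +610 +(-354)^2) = 24871 / 4085950884480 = 0.00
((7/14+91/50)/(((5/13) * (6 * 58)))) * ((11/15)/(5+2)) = 143/78750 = 0.00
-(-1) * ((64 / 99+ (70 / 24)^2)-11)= -325 / 176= -1.85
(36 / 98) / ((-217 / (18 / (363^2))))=-36 / 155677753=-0.00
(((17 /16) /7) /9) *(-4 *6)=-17 /42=-0.40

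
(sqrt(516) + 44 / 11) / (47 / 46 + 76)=184 / 3543 + 92 * sqrt(129) / 3543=0.35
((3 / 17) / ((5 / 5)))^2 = 9 / 289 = 0.03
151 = 151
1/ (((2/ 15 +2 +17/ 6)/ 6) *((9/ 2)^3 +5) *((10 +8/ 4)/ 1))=0.00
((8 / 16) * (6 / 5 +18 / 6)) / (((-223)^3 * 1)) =-21 / 110895670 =-0.00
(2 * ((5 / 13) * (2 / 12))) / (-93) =-5 / 3627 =-0.00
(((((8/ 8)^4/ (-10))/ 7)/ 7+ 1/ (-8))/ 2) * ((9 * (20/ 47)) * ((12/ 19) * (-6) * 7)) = 40338/ 6251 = 6.45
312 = 312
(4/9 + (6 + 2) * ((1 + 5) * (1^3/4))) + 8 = 184/9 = 20.44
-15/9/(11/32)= -4.85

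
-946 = -946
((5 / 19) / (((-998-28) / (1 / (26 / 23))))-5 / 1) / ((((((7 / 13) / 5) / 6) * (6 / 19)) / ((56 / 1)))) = -25343350 / 513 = -49402.24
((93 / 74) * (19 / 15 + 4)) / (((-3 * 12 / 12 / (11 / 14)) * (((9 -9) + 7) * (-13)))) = 26939 / 1414140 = 0.02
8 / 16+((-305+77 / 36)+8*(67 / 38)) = -197167 / 684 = -288.26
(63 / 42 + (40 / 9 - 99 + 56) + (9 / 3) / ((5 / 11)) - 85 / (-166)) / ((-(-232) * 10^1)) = -0.01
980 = 980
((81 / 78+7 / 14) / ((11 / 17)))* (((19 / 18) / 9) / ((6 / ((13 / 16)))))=1615 / 42768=0.04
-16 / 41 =-0.39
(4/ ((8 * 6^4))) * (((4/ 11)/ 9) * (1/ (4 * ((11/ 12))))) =1/ 235224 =0.00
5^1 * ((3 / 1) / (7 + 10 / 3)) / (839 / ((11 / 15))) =33 / 26009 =0.00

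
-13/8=-1.62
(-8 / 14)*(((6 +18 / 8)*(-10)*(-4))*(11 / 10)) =-1452 / 7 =-207.43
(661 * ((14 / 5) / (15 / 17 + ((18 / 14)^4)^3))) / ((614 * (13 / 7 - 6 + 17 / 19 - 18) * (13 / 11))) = -144802660722480047 / 25678841325762605760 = -0.01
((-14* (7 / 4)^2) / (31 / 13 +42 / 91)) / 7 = -637 / 296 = -2.15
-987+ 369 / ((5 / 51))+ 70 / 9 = 125306 / 45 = 2784.58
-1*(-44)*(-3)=-132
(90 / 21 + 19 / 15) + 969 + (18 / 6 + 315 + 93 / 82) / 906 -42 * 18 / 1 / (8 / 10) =77758607 / 2600220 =29.90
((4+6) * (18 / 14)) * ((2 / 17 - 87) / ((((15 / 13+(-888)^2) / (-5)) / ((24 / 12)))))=822900 / 58089493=0.01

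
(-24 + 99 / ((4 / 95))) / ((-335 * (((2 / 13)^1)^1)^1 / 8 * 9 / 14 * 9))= -564746 / 9045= -62.44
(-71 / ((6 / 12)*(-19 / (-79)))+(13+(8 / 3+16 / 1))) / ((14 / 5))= -159245 / 798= -199.56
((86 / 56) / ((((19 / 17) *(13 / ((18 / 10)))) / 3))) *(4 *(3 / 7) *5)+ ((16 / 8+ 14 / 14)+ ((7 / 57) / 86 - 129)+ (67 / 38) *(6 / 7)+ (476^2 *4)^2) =2564841503709106435 / 3122574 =821386940296.40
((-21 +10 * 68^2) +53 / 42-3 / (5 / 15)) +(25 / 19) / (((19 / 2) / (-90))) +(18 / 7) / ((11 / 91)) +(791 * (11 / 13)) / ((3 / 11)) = 35177913339 / 722722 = 48674.20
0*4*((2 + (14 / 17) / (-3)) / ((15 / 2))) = 0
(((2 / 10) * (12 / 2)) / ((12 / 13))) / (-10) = -13 / 100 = -0.13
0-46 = -46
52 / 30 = 26 / 15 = 1.73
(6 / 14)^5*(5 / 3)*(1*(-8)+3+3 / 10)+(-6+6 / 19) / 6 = -677385 / 638666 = -1.06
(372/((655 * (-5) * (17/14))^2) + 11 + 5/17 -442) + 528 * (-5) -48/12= -9530683045838/3099705625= -3074.71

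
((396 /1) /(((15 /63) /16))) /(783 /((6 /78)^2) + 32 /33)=4390848 /21834115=0.20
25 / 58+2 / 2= 83 / 58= 1.43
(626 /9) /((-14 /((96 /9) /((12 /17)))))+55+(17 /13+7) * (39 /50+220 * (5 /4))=418492127 /184275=2271.02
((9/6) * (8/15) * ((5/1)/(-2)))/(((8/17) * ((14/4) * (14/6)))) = -51/98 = -0.52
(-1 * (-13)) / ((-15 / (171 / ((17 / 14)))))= -10374 / 85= -122.05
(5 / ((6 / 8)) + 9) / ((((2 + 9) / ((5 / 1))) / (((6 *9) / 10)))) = 423 / 11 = 38.45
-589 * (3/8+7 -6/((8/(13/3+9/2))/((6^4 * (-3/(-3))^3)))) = 40422481/8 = 5052810.12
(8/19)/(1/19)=8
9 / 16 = 0.56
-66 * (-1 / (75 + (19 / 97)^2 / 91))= 28255227 / 32108393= 0.88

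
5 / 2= 2.50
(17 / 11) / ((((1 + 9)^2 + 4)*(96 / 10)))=85 / 54912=0.00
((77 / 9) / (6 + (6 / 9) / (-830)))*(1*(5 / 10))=415 / 582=0.71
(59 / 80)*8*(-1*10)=-59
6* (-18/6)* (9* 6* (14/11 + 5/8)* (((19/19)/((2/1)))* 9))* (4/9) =-40581/11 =-3689.18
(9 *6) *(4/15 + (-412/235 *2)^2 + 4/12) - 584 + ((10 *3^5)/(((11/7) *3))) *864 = 270608876534/607475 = 445465.04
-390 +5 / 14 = -5455 / 14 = -389.64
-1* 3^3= -27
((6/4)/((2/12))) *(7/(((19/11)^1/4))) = 2772/19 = 145.89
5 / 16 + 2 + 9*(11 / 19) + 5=3807 / 304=12.52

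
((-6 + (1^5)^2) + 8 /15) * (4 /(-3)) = 268 /45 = 5.96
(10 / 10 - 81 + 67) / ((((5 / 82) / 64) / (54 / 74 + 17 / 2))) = -125937.82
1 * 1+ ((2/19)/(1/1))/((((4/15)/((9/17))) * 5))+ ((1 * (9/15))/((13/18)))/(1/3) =148397/41990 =3.53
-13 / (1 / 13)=-169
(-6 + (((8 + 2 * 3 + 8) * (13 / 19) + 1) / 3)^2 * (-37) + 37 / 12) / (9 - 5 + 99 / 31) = -427973755 / 2898108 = -147.67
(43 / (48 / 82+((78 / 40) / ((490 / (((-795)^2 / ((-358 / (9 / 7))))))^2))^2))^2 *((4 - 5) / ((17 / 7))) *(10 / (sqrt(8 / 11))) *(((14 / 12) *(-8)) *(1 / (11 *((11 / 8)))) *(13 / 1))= 536575881908868252298884877433666070984891672339666698240 *sqrt(22) / 107806787862137399524874572107570850136136270504521697646971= 0.02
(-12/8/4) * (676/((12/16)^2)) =-1352/3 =-450.67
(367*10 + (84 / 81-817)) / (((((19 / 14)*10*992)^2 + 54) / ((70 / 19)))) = 132156185 / 2278022733099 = 0.00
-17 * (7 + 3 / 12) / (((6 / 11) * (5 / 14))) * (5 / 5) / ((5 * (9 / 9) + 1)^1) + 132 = 9559 / 360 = 26.55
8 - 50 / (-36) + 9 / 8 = 757 / 72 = 10.51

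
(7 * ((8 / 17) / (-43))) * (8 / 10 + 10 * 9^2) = -227024 / 3655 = -62.11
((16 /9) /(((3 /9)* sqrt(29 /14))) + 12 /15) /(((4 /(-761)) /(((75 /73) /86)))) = -38050* sqrt(406) /91031 - 11415 /6278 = -10.24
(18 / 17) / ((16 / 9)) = 81 / 136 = 0.60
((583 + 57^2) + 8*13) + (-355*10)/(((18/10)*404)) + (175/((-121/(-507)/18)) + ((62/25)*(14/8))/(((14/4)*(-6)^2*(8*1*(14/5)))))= 4220380383811/246375360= 17129.88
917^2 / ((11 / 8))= 6727112 / 11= 611555.64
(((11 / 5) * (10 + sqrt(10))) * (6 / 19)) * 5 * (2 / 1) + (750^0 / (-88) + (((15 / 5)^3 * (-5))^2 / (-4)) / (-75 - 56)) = 132 * sqrt(10) / 19 + 22832521 / 219032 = 126.21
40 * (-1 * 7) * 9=-2520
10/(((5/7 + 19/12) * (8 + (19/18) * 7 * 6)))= 2520/30301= 0.08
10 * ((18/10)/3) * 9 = 54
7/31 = 0.23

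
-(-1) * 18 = 18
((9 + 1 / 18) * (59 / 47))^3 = 1468.95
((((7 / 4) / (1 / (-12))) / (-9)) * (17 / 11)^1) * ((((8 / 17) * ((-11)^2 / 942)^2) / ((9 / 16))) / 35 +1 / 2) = 1188895579 / 658867770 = 1.80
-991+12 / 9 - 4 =-2981 / 3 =-993.67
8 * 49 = 392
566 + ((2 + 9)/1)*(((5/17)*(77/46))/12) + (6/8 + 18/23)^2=245530565/431664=568.80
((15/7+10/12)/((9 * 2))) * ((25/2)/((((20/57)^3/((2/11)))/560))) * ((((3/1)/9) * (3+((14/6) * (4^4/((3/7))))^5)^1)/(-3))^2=1663828228202994907942964000000000.00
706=706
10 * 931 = 9310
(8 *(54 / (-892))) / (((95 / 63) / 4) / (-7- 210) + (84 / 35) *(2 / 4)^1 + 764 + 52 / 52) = -29529360 / 46717146167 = -0.00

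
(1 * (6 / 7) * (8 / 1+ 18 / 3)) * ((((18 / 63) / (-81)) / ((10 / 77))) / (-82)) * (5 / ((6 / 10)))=110 / 3321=0.03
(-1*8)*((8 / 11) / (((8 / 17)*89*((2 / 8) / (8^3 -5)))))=-275808 / 979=-281.72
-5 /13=-0.38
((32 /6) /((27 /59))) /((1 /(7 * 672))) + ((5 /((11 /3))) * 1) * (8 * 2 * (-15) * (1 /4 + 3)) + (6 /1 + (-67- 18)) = 15942749 /297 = 53679.29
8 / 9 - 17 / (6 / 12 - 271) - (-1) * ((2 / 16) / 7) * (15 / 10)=0.98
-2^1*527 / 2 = -527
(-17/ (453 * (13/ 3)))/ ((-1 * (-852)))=-17/ 1672476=-0.00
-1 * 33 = -33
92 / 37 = 2.49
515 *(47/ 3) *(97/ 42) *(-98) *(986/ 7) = -2315014610/ 9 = -257223845.56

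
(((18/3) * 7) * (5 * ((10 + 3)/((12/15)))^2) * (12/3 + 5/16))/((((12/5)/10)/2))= 255084375/128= 1992846.68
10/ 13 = 0.77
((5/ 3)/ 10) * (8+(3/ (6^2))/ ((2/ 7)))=199/ 144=1.38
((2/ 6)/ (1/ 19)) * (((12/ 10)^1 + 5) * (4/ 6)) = 1178/ 45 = 26.18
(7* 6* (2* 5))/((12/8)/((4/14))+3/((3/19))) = 1680/97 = 17.32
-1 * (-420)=420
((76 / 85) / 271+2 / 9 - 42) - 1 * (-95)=53.23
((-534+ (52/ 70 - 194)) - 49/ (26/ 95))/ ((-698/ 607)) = 500610503/ 635180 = 788.14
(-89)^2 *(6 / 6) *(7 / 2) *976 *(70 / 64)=118379345 / 4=29594836.25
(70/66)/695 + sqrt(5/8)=7/4587 + sqrt(10)/4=0.79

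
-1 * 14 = -14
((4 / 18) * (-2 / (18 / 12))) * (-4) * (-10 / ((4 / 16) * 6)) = -640 / 81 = -7.90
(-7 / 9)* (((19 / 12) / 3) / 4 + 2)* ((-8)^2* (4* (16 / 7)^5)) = -5150605312 / 194481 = -26483.85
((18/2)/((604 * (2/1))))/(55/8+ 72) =9/95281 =0.00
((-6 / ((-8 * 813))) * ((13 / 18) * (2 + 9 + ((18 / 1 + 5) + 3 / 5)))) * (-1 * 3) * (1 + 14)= -2249 / 2168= -1.04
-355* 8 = -2840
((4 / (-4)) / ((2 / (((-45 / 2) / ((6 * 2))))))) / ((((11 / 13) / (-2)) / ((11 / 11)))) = -195 / 88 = -2.22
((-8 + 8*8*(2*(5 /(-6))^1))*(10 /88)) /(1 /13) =-5590 /33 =-169.39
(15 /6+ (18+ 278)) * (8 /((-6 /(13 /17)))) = -5174 /17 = -304.35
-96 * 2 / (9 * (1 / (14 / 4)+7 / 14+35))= -896 / 1503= -0.60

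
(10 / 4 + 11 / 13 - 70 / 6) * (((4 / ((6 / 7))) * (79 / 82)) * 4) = -717794 / 4797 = -149.63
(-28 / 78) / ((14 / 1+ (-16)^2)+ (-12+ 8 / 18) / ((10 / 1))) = -105 / 78637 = -0.00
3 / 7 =0.43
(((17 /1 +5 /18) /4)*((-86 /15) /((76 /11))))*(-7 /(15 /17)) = 17505257 /615600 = 28.44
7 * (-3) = -21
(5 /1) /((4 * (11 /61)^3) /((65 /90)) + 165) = 14753765 /486970077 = 0.03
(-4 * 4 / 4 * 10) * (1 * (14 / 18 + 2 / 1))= -1000 / 9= -111.11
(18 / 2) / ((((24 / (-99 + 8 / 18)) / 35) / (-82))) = 1272845 / 12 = 106070.42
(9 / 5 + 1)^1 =14 / 5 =2.80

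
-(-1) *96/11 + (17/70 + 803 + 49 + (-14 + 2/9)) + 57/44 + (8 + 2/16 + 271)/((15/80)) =32392961/13860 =2337.15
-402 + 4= -398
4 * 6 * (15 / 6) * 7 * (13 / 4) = 1365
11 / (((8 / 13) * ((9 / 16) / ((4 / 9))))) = 1144 / 81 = 14.12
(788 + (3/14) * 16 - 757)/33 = 241/231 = 1.04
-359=-359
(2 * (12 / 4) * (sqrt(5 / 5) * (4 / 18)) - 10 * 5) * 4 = -584 / 3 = -194.67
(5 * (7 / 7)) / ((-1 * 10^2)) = -1 / 20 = -0.05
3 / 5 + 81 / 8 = 429 / 40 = 10.72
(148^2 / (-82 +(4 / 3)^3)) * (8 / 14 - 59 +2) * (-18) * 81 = -34059778128 / 1505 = -22631081.81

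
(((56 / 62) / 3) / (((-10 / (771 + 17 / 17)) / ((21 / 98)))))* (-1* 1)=772 / 155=4.98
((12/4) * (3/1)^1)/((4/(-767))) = -6903/4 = -1725.75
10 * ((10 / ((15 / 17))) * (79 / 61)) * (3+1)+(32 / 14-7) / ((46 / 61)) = 34227301 / 58926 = 580.85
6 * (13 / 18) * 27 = 117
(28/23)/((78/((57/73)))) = 266/21827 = 0.01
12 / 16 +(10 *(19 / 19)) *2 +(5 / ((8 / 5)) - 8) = 127 / 8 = 15.88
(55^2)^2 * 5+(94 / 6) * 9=45753266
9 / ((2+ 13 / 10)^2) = 100 / 121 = 0.83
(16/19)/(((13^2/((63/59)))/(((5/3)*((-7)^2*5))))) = 411600/189449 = 2.17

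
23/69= 1/3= 0.33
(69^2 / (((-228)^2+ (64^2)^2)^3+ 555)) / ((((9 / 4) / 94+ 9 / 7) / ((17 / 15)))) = 23669576 / 27382963530120490563188475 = 0.00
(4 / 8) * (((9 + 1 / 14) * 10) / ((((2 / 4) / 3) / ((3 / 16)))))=51.03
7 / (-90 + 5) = -7 / 85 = -0.08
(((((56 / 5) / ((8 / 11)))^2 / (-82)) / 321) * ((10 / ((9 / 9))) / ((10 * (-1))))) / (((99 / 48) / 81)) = 38808 / 109675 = 0.35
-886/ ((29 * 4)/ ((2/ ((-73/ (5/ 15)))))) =443/ 6351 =0.07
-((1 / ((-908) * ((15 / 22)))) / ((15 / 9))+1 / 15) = -2237 / 34050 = -0.07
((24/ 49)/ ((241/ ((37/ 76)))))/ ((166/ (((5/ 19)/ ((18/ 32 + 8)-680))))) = -2960/ 1267076212927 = -0.00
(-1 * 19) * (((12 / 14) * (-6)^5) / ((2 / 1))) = 443232 / 7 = 63318.86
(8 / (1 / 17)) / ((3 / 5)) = 680 / 3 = 226.67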